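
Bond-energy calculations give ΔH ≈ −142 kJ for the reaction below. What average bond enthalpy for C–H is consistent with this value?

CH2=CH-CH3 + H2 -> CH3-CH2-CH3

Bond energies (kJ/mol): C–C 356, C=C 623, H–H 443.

D(C–H) ≈ 426 kJ/mol

Let D be the C–H bond energy.
Σ(broken) = 1×356 + 6×D + 1×623 + 1×443 = 1422 + 6D
Σ(formed) = 2×356 + 8×D = 712 + 8D
ΔH = Σ(broken) − Σ(formed) = (1422 + 6D) − (712 + 8D) = +710 − 2D
Setting this equal to −142 kJ gives 2D = 852, so D = 426 kJ/mol.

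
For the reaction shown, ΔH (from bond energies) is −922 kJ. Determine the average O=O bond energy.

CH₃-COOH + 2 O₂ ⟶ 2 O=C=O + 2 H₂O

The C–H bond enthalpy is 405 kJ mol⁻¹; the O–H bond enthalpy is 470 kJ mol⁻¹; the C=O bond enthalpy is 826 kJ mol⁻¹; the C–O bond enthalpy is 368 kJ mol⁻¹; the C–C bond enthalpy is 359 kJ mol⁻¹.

D(O=O) ≈ 512 kJ/mol

Let D be the O=O bond energy.
Σ(broken) = 1×359 + 3×405 + 1×368 + 1×826 + 1×470 + 2×D = 3238 + 2D
Σ(formed) = 4×826 + 4×470 = 5184
ΔH = Σ(broken) − Σ(formed) = (3238 + 2D) − (5184) = −1946 + 2D
Setting this equal to −922 kJ gives 2D = 1024, so D = 512 kJ/mol.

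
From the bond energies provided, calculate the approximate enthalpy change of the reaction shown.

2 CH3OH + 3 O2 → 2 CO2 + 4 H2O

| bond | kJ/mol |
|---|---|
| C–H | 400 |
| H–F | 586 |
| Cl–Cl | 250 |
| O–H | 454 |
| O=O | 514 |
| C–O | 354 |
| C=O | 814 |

ΔH ≈ −1330 kJ

Bonds broken (reactants):
  C–H: 6 × 400 = 2400
  C–O: 2 × 354 = 708
  O–H: 2 × 454 = 908
  O=O: 3 × 514 = 1542
  Σ(broken) = 5558 kJ
Bonds formed (products):
  C=O: 4 × 814 = 3256
  O–H: 8 × 454 = 3632
  Σ(formed) = 6888 kJ
ΔH = Σ(broken) − Σ(formed) = 5558 − 6888 = −1330 kJ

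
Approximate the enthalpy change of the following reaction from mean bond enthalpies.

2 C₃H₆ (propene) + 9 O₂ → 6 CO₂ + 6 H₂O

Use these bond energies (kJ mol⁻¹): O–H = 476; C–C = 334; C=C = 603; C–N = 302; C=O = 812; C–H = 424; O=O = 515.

ΔH ≈ −3859 kJ

Bonds broken (reactants):
  C–C: 2 × 334 = 668
  C–H: 12 × 424 = 5088
  C=C: 2 × 603 = 1206
  O=O: 9 × 515 = 4635
  Σ(broken) = 11597 kJ
Bonds formed (products):
  C=O: 12 × 812 = 9744
  O–H: 12 × 476 = 5712
  Σ(formed) = 15456 kJ
ΔH = Σ(broken) − Σ(formed) = 11597 − 15456 = −3859 kJ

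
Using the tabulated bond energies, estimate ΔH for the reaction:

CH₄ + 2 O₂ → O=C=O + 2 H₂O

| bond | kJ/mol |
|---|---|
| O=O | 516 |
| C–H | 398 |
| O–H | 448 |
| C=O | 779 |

ΔH ≈ −726 kJ

Bonds broken (reactants):
  C–H: 4 × 398 = 1592
  O=O: 2 × 516 = 1032
  Σ(broken) = 2624 kJ
Bonds formed (products):
  C=O: 2 × 779 = 1558
  O–H: 4 × 448 = 1792
  Σ(formed) = 3350 kJ
ΔH = Σ(broken) − Σ(formed) = 2624 − 3350 = −726 kJ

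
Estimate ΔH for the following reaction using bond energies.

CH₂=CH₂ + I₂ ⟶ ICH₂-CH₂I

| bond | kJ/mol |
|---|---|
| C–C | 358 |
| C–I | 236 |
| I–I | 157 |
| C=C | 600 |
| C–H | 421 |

Bonds broken (reactants):
  C–H: 4 × 421 = 1684
  C=C: 1 × 600 = 600
  I–I: 1 × 157 = 157
  Σ(broken) = 2441 kJ
Bonds formed (products):
  C–C: 1 × 358 = 358
  C–H: 4 × 421 = 1684
  C–I: 2 × 236 = 472
  Σ(formed) = 2514 kJ
ΔH = Σ(broken) − Σ(formed) = 2441 − 2514 = −73 kJ

ΔH ≈ −73 kJ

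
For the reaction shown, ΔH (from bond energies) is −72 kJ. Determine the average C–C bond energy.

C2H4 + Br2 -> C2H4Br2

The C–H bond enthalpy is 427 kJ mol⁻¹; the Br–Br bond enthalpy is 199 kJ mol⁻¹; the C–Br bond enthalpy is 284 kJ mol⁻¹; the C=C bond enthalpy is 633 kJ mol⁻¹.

D(C–C) ≈ 336 kJ/mol

Let D be the C–C bond energy.
Σ(broken) = 1×199 + 4×427 + 1×633 = 2540
Σ(formed) = 2×284 + 1×D + 4×427 = 2276 + D
ΔH = Σ(broken) − Σ(formed) = (2540) − (2276 + D) = +264 − D
Setting this equal to −72 kJ gives D = 336 kJ/mol.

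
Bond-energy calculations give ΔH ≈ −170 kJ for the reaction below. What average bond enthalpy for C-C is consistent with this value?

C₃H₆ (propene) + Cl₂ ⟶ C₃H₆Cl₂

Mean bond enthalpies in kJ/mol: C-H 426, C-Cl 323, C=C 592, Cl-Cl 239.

D(C-C) ≈ 355 kJ/mol

Let D be the C-C bond energy.
Σ(broken) = 1×D + 6×426 + 1×592 + 1×239 = 3387 + D
Σ(formed) = 2×D + 2×323 + 6×426 = 3202 + 2D
ΔH = Σ(broken) − Σ(formed) = (3387 + D) − (3202 + 2D) = +185 − D
Setting this equal to −170 kJ gives D = 355 kJ/mol.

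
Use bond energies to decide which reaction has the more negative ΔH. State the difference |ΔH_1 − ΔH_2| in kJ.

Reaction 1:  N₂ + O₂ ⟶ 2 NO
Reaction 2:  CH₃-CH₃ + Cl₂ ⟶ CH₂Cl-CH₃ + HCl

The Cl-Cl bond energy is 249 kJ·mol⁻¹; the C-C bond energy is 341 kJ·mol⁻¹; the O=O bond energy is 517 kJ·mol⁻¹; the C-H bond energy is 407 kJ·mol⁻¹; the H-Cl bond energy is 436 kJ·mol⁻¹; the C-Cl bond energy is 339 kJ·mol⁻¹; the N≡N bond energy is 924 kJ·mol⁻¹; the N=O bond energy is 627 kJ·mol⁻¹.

Reaction 2, by 306 kJ

Reaction 1:
  Bonds broken (reactants):
    N≡N: 1 × 924 = 924
    O=O: 1 × 517 = 517
    Σ(broken) = 1441 kJ
  Bonds formed (products):
    N=O: 2 × 627 = 1254
    Σ(formed) = 1254 kJ
  ΔH_1 = 1441 − 1254 = +187 kJ
Reaction 2:
  Bonds broken (reactants):
    C-C: 1 × 341 = 341
    C-H: 6 × 407 = 2442
    Cl-Cl: 1 × 249 = 249
    Σ(broken) = 3032 kJ
  Bonds formed (products):
    C-C: 1 × 341 = 341
    C-Cl: 1 × 339 = 339
    C-H: 5 × 407 = 2035
    H-Cl: 1 × 436 = 436
    Σ(formed) = 3151 kJ
  ΔH_2 = 3032 − 3151 = −119 kJ
ΔH_1 − ΔH_2 = +306 kJ, so reaction 2 has the more negative ΔH; |ΔH_1 − ΔH_2| = 306 kJ.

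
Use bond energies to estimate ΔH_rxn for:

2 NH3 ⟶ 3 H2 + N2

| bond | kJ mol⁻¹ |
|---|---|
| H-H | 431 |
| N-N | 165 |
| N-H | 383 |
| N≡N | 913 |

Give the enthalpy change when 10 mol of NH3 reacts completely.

ΔH = +460 kJ

Bonds broken (reactants):
  N-H: 6 × 383 = 2298
  Σ(broken) = 2298 kJ
Bonds formed (products):
  H-H: 3 × 431 = 1293
  N≡N: 1 × 913 = 913
  Σ(formed) = 2206 kJ
ΔH = Σ(broken) − Σ(formed) = 2298 − 2206 = +92 kJ
For 5× the reaction as written: 5 × (+92) = +460 kJ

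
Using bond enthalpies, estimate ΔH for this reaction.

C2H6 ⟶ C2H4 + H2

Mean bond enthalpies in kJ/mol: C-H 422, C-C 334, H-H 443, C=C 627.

ΔH ≈ +108 kJ

Bonds broken (reactants):
  C-C: 1 × 334 = 334
  C-H: 6 × 422 = 2532
  Σ(broken) = 2866 kJ
Bonds formed (products):
  C-H: 4 × 422 = 1688
  C=C: 1 × 627 = 627
  H-H: 1 × 443 = 443
  Σ(formed) = 2758 kJ
ΔH = Σ(broken) − Σ(formed) = 2866 − 2758 = +108 kJ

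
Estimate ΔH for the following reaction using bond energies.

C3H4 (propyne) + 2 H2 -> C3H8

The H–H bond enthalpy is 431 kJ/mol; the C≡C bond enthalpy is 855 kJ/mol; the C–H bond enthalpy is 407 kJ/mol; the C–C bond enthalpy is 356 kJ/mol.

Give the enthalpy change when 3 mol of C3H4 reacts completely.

Bonds broken (reactants):
  C≡C: 1 × 855 = 855
  C–C: 1 × 356 = 356
  C–H: 4 × 407 = 1628
  H–H: 2 × 431 = 862
  Σ(broken) = 3701 kJ
Bonds formed (products):
  C–C: 2 × 356 = 712
  C–H: 8 × 407 = 3256
  Σ(formed) = 3968 kJ
ΔH = Σ(broken) − Σ(formed) = 3701 − 3968 = −267 kJ
For 3× the reaction as written: 3 × (−267) = −801 kJ

ΔH = −801 kJ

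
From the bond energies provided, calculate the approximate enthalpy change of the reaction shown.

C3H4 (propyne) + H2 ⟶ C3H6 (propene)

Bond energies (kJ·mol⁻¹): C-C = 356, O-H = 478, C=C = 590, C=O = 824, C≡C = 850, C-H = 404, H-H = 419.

ΔH ≈ −129 kJ

Bonds broken (reactants):
  C≡C: 1 × 850 = 850
  C-C: 1 × 356 = 356
  C-H: 4 × 404 = 1616
  H-H: 1 × 419 = 419
  Σ(broken) = 3241 kJ
Bonds formed (products):
  C-C: 1 × 356 = 356
  C-H: 6 × 404 = 2424
  C=C: 1 × 590 = 590
  Σ(formed) = 3370 kJ
ΔH = Σ(broken) − Σ(formed) = 3241 − 3370 = −129 kJ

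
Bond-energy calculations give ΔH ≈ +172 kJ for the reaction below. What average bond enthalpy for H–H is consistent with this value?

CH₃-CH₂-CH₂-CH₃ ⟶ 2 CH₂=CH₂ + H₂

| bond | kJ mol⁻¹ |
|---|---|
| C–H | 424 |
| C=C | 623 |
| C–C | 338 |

Let D be the H–H bond energy.
Σ(broken) = 3×338 + 10×424 = 5254
Σ(formed) = 8×424 + 2×623 + 1×D = 4638 + D
ΔH = Σ(broken) − Σ(formed) = (5254) − (4638 + D) = +616 − D
Setting this equal to +172 kJ gives D = 444 kJ/mol.

D(H–H) ≈ 444 kJ/mol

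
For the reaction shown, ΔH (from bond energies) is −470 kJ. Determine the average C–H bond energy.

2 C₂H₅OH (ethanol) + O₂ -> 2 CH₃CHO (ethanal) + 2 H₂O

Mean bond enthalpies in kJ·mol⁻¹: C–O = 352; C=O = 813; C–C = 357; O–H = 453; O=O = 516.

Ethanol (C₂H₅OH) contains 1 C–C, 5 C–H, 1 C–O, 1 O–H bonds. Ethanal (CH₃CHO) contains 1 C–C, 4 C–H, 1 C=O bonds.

D(C–H) ≈ 421 kJ/mol

Let D be the C–H bond energy.
Σ(broken) = 2×357 + 10×D + 2×352 + 2×453 + 1×516 = 2840 + 10D
Σ(formed) = 2×357 + 8×D + 2×813 + 4×453 = 4152 + 8D
ΔH = Σ(broken) − Σ(formed) = (2840 + 10D) − (4152 + 8D) = −1312 + 2D
Setting this equal to −470 kJ gives 2D = 842, so D = 421 kJ/mol.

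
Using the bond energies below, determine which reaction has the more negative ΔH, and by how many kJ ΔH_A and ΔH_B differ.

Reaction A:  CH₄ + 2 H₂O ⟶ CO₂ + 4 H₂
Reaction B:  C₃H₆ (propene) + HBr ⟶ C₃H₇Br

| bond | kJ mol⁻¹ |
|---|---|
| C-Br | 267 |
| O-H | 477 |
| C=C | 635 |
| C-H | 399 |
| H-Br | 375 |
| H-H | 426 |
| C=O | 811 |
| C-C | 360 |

Reaction B, by 194 kJ

Reaction A:
  Bonds broken (reactants):
    C-H: 4 × 399 = 1596
    O-H: 4 × 477 = 1908
    Σ(broken) = 3504 kJ
  Bonds formed (products):
    C=O: 2 × 811 = 1622
    H-H: 4 × 426 = 1704
    Σ(formed) = 3326 kJ
  ΔH_A = 3504 − 3326 = +178 kJ
Reaction B:
  Bonds broken (reactants):
    C-C: 1 × 360 = 360
    C-H: 6 × 399 = 2394
    C=C: 1 × 635 = 635
    H-Br: 1 × 375 = 375
    Σ(broken) = 3764 kJ
  Bonds formed (products):
    C-Br: 1 × 267 = 267
    C-C: 2 × 360 = 720
    C-H: 7 × 399 = 2793
    Σ(formed) = 3780 kJ
  ΔH_B = 3764 − 3780 = −16 kJ
ΔH_A − ΔH_B = +194 kJ, so reaction B has the more negative ΔH; |ΔH_A − ΔH_B| = 194 kJ.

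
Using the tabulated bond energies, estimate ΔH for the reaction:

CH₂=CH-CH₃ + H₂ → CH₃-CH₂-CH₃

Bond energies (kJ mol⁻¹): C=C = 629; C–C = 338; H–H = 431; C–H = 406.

ΔH ≈ −90 kJ

Bonds broken (reactants):
  C–C: 1 × 338 = 338
  C–H: 6 × 406 = 2436
  C=C: 1 × 629 = 629
  H–H: 1 × 431 = 431
  Σ(broken) = 3834 kJ
Bonds formed (products):
  C–C: 2 × 338 = 676
  C–H: 8 × 406 = 3248
  Σ(formed) = 3924 kJ
ΔH = Σ(broken) − Σ(formed) = 3834 − 3924 = −90 kJ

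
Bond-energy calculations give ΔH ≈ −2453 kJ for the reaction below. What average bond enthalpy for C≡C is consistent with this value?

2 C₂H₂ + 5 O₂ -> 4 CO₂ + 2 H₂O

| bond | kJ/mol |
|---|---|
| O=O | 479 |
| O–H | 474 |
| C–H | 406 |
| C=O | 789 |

D(C≡C) ≈ 868 kJ/mol

Let D be the C≡C bond energy.
Σ(broken) = 2×D + 4×406 + 5×479 = 4019 + 2D
Σ(formed) = 8×789 + 4×474 = 8208
ΔH = Σ(broken) − Σ(formed) = (4019 + 2D) − (8208) = −4189 + 2D
Setting this equal to −2453 kJ gives 2D = 1736, so D = 868 kJ/mol.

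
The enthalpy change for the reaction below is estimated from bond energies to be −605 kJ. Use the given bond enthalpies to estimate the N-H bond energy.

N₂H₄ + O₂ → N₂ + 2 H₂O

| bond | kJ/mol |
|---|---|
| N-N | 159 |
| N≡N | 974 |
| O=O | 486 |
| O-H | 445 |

D(N-H) ≈ 376 kJ/mol

Let D be the N-H bond energy.
Σ(broken) = 4×D + 1×159 + 1×486 = 645 + 4D
Σ(formed) = 1×974 + 4×445 = 2754
ΔH = Σ(broken) − Σ(formed) = (645 + 4D) − (2754) = −2109 + 4D
Setting this equal to −605 kJ gives 4D = 1504, so D = 376 kJ/mol.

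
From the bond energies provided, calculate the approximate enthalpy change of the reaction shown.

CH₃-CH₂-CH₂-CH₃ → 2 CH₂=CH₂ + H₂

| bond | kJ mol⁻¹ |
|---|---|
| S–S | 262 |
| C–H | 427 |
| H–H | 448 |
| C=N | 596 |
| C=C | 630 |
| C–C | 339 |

Bonds broken (reactants):
  C–C: 3 × 339 = 1017
  C–H: 10 × 427 = 4270
  Σ(broken) = 5287 kJ
Bonds formed (products):
  C–H: 8 × 427 = 3416
  C=C: 2 × 630 = 1260
  H–H: 1 × 448 = 448
  Σ(formed) = 5124 kJ
ΔH = Σ(broken) − Σ(formed) = 5287 − 5124 = +163 kJ

ΔH ≈ +163 kJ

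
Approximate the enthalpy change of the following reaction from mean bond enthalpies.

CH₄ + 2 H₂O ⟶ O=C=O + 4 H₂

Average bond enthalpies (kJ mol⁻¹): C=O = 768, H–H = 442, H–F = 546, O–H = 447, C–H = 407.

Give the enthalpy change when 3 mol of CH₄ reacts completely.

Bonds broken (reactants):
  C–H: 4 × 407 = 1628
  O–H: 4 × 447 = 1788
  Σ(broken) = 3416 kJ
Bonds formed (products):
  C=O: 2 × 768 = 1536
  H–H: 4 × 442 = 1768
  Σ(formed) = 3304 kJ
ΔH = Σ(broken) − Σ(formed) = 3416 − 3304 = +112 kJ
For 3× the reaction as written: 3 × (+112) = +336 kJ

ΔH = +336 kJ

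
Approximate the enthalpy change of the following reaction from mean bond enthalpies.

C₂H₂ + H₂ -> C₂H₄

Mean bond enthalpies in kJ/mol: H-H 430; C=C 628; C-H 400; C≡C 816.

ΔH ≈ −182 kJ

Bonds broken (reactants):
  C≡C: 1 × 816 = 816
  C-H: 2 × 400 = 800
  H-H: 1 × 430 = 430
  Σ(broken) = 2046 kJ
Bonds formed (products):
  C-H: 4 × 400 = 1600
  C=C: 1 × 628 = 628
  Σ(formed) = 2228 kJ
ΔH = Σ(broken) − Σ(formed) = 2046 − 2228 = −182 kJ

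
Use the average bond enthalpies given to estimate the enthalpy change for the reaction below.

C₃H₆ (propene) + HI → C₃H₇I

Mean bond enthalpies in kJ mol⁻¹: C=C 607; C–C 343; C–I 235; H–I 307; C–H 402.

Bonds broken (reactants):
  C–C: 1 × 343 = 343
  C–H: 6 × 402 = 2412
  C=C: 1 × 607 = 607
  H–I: 1 × 307 = 307
  Σ(broken) = 3669 kJ
Bonds formed (products):
  C–C: 2 × 343 = 686
  C–H: 7 × 402 = 2814
  C–I: 1 × 235 = 235
  Σ(formed) = 3735 kJ
ΔH = Σ(broken) − Σ(formed) = 3669 − 3735 = −66 kJ

ΔH ≈ −66 kJ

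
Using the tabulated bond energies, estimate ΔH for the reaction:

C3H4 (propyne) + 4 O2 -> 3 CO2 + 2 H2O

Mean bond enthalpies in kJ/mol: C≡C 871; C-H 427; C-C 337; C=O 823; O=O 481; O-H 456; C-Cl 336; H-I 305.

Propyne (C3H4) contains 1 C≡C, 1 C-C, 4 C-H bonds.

ΔH ≈ −1922 kJ

Bonds broken (reactants):
  C≡C: 1 × 871 = 871
  C-C: 1 × 337 = 337
  C-H: 4 × 427 = 1708
  O=O: 4 × 481 = 1924
  Σ(broken) = 4840 kJ
Bonds formed (products):
  C=O: 6 × 823 = 4938
  O-H: 4 × 456 = 1824
  Σ(formed) = 6762 kJ
ΔH = Σ(broken) − Σ(formed) = 4840 − 6762 = −1922 kJ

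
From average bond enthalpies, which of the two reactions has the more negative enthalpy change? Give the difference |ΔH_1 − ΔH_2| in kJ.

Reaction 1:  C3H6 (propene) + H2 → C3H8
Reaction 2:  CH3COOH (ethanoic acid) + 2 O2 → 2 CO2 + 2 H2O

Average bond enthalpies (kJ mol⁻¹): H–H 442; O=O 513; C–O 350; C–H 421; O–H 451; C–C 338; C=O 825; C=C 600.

Reaction 1:
  Bonds broken (reactants):
    C–C: 1 × 338 = 338
    C–H: 6 × 421 = 2526
    C=C: 1 × 600 = 600
    H–H: 1 × 442 = 442
    Σ(broken) = 3906 kJ
  Bonds formed (products):
    C–C: 2 × 338 = 676
    C–H: 8 × 421 = 3368
    Σ(formed) = 4044 kJ
  ΔH_1 = 3906 − 4044 = −138 kJ
Reaction 2:
  Bonds broken (reactants):
    C–C: 1 × 338 = 338
    C–H: 3 × 421 = 1263
    C–O: 1 × 350 = 350
    C=O: 1 × 825 = 825
    O–H: 1 × 451 = 451
    O=O: 2 × 513 = 1026
    Σ(broken) = 4253 kJ
  Bonds formed (products):
    C=O: 4 × 825 = 3300
    O–H: 4 × 451 = 1804
    Σ(formed) = 5104 kJ
  ΔH_2 = 4253 − 5104 = −851 kJ
ΔH_1 − ΔH_2 = +713 kJ, so reaction 2 has the more negative ΔH; |ΔH_1 − ΔH_2| = 713 kJ.

Reaction 2, by 713 kJ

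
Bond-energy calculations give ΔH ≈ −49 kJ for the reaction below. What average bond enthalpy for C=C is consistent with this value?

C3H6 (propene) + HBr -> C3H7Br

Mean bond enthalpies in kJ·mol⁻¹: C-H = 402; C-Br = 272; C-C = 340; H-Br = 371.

Let D be the C=C bond energy.
Σ(broken) = 1×340 + 6×402 + 1×D + 1×371 = 3123 + D
Σ(formed) = 1×272 + 2×340 + 7×402 = 3766
ΔH = Σ(broken) − Σ(formed) = (3123 + D) − (3766) = −643 + D
Setting this equal to −49 kJ gives D = 594 kJ/mol.

D(C=C) ≈ 594 kJ/mol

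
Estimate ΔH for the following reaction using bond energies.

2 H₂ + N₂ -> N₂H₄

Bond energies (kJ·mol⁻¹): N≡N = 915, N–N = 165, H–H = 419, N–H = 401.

ΔH ≈ −16 kJ

Bonds broken (reactants):
  H–H: 2 × 419 = 838
  N≡N: 1 × 915 = 915
  Σ(broken) = 1753 kJ
Bonds formed (products):
  N–H: 4 × 401 = 1604
  N–N: 1 × 165 = 165
  Σ(formed) = 1769 kJ
ΔH = Σ(broken) − Σ(formed) = 1753 − 1769 = −16 kJ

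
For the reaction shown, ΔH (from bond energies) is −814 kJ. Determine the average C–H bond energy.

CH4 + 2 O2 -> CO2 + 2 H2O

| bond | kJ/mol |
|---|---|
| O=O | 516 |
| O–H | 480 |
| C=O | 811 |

D(C–H) ≈ 424 kJ/mol

Let D be the C–H bond energy.
Σ(broken) = 4×D + 2×516 = 1032 + 4D
Σ(formed) = 2×811 + 4×480 = 3542
ΔH = Σ(broken) − Σ(formed) = (1032 + 4D) − (3542) = −2510 + 4D
Setting this equal to −814 kJ gives 4D = 1696, so D = 424 kJ/mol.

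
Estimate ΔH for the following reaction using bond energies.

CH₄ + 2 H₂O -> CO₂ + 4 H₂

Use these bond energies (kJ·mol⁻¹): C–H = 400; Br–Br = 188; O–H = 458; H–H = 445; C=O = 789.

ΔH ≈ +74 kJ

Bonds broken (reactants):
  C–H: 4 × 400 = 1600
  O–H: 4 × 458 = 1832
  Σ(broken) = 3432 kJ
Bonds formed (products):
  C=O: 2 × 789 = 1578
  H–H: 4 × 445 = 1780
  Σ(formed) = 3358 kJ
ΔH = Σ(broken) − Σ(formed) = 3432 − 3358 = +74 kJ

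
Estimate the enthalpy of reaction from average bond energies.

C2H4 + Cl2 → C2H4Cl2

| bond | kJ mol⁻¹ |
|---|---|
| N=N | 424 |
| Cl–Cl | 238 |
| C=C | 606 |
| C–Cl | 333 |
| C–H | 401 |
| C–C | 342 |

Bonds broken (reactants):
  C–H: 4 × 401 = 1604
  C=C: 1 × 606 = 606
  Cl–Cl: 1 × 238 = 238
  Σ(broken) = 2448 kJ
Bonds formed (products):
  C–C: 1 × 342 = 342
  C–Cl: 2 × 333 = 666
  C–H: 4 × 401 = 1604
  Σ(formed) = 2612 kJ
ΔH = Σ(broken) − Σ(formed) = 2448 − 2612 = −164 kJ

ΔH ≈ −164 kJ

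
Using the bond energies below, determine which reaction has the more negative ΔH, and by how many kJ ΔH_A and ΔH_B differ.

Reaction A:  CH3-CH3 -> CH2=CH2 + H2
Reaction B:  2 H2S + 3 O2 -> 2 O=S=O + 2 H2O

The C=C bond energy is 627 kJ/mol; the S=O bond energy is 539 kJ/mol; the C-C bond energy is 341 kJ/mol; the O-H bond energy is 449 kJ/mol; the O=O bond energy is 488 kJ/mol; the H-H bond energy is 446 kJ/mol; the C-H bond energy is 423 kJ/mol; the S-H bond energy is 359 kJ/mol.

Reaction B, by 1166 kJ

Reaction A:
  Bonds broken (reactants):
    C-C: 1 × 341 = 341
    C-H: 6 × 423 = 2538
    Σ(broken) = 2879 kJ
  Bonds formed (products):
    C-H: 4 × 423 = 1692
    C=C: 1 × 627 = 627
    H-H: 1 × 446 = 446
    Σ(formed) = 2765 kJ
  ΔH_A = 2879 − 2765 = +114 kJ
Reaction B:
  Bonds broken (reactants):
    O=O: 3 × 488 = 1464
    S-H: 4 × 359 = 1436
    Σ(broken) = 2900 kJ
  Bonds formed (products):
    O-H: 4 × 449 = 1796
    S=O: 4 × 539 = 2156
    Σ(formed) = 3952 kJ
  ΔH_B = 2900 − 3952 = −1052 kJ
ΔH_A − ΔH_B = +1166 kJ, so reaction B has the more negative ΔH; |ΔH_A − ΔH_B| = 1166 kJ.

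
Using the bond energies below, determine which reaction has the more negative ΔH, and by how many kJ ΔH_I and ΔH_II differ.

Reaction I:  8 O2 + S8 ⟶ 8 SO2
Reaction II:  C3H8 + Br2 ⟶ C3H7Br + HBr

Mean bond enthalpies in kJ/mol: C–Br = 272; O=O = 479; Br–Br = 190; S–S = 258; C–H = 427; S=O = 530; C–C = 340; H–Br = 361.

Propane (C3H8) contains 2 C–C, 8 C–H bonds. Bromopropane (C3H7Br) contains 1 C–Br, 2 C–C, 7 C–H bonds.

Reaction I, by 2568 kJ

Reaction I:
  Bonds broken (reactants):
    O=O: 8 × 479 = 3832
    S–S: 8 × 258 = 2064
    Σ(broken) = 5896 kJ
  Bonds formed (products):
    S=O: 16 × 530 = 8480
    Σ(formed) = 8480 kJ
  ΔH_I = 5896 − 8480 = −2584 kJ
Reaction II:
  Bonds broken (reactants):
    Br–Br: 1 × 190 = 190
    C–C: 2 × 340 = 680
    C–H: 8 × 427 = 3416
    Σ(broken) = 4286 kJ
  Bonds formed (products):
    C–Br: 1 × 272 = 272
    C–C: 2 × 340 = 680
    C–H: 7 × 427 = 2989
    H–Br: 1 × 361 = 361
    Σ(formed) = 4302 kJ
  ΔH_II = 4286 − 4302 = −16 kJ
ΔH_I − ΔH_II = −2568 kJ, so reaction I has the more negative ΔH; |ΔH_I − ΔH_II| = 2568 kJ.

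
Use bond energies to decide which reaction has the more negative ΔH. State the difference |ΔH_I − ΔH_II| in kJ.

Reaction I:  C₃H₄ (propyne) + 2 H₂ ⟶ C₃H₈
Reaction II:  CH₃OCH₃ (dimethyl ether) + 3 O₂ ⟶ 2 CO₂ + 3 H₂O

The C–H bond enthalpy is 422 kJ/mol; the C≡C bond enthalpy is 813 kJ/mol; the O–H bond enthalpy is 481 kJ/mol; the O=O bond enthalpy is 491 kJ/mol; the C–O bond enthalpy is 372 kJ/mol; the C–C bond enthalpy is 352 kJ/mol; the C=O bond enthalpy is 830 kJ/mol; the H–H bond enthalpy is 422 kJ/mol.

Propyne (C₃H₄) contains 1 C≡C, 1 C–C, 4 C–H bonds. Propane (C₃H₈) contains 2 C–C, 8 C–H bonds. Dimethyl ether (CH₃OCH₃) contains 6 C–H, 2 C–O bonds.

Reaction II, by 1074 kJ

Reaction I:
  Bonds broken (reactants):
    C≡C: 1 × 813 = 813
    C–C: 1 × 352 = 352
    C–H: 4 × 422 = 1688
    H–H: 2 × 422 = 844
    Σ(broken) = 3697 kJ
  Bonds formed (products):
    C–C: 2 × 352 = 704
    C–H: 8 × 422 = 3376
    Σ(formed) = 4080 kJ
  ΔH_I = 3697 − 4080 = −383 kJ
Reaction II:
  Bonds broken (reactants):
    C–H: 6 × 422 = 2532
    C–O: 2 × 372 = 744
    O=O: 3 × 491 = 1473
    Σ(broken) = 4749 kJ
  Bonds formed (products):
    C=O: 4 × 830 = 3320
    O–H: 6 × 481 = 2886
    Σ(formed) = 6206 kJ
  ΔH_II = 4749 − 6206 = −1457 kJ
ΔH_I − ΔH_II = +1074 kJ, so reaction II has the more negative ΔH; |ΔH_I − ΔH_II| = 1074 kJ.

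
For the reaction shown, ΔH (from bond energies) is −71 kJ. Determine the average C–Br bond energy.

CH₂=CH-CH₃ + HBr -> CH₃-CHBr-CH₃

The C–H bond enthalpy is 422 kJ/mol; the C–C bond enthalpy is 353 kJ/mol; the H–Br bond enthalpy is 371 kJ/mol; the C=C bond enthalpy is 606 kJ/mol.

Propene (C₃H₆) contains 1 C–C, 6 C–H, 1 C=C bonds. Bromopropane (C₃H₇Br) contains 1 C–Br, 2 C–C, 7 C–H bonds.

D(C–Br) ≈ 273 kJ/mol

Let D be the C–Br bond energy.
Σ(broken) = 1×353 + 6×422 + 1×606 + 1×371 = 3862
Σ(formed) = 1×D + 2×353 + 7×422 = 3660 + D
ΔH = Σ(broken) − Σ(formed) = (3862) − (3660 + D) = +202 − D
Setting this equal to −71 kJ gives D = 273 kJ/mol.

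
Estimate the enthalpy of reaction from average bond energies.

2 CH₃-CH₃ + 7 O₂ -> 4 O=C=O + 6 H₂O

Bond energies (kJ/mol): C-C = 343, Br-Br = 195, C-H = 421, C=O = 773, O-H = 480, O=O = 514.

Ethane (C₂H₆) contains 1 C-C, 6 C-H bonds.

Bonds broken (reactants):
  C-C: 2 × 343 = 686
  C-H: 12 × 421 = 5052
  O=O: 7 × 514 = 3598
  Σ(broken) = 9336 kJ
Bonds formed (products):
  C=O: 8 × 773 = 6184
  O-H: 12 × 480 = 5760
  Σ(formed) = 11944 kJ
ΔH = Σ(broken) − Σ(formed) = 9336 − 11944 = −2608 kJ

ΔH ≈ −2608 kJ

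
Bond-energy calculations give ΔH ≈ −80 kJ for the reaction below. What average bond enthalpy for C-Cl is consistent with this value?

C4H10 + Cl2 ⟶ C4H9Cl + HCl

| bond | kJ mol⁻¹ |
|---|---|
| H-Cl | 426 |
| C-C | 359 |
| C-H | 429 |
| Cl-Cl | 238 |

D(C-Cl) ≈ 321 kJ/mol

Let D be the C-Cl bond energy.
Σ(broken) = 3×359 + 10×429 + 1×238 = 5605
Σ(formed) = 3×359 + 1×D + 9×429 + 1×426 = 5364 + D
ΔH = Σ(broken) − Σ(formed) = (5605) − (5364 + D) = +241 − D
Setting this equal to −80 kJ gives D = 321 kJ/mol.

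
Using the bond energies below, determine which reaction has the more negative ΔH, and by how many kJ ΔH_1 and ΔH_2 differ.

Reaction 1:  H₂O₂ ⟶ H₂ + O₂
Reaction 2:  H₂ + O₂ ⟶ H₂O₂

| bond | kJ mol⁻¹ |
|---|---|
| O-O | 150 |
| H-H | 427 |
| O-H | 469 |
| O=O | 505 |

Reaction 1:
  Bonds broken (reactants):
    O-H: 2 × 469 = 938
    O-O: 1 × 150 = 150
    Σ(broken) = 1088 kJ
  Bonds formed (products):
    H-H: 1 × 427 = 427
    O=O: 1 × 505 = 505
    Σ(formed) = 932 kJ
  ΔH_1 = 1088 − 932 = +156 kJ
Reaction 2:
  Bonds broken (reactants):
    H-H: 1 × 427 = 427
    O=O: 1 × 505 = 505
    Σ(broken) = 932 kJ
  Bonds formed (products):
    O-H: 2 × 469 = 938
    O-O: 1 × 150 = 150
    Σ(formed) = 1088 kJ
  ΔH_2 = 932 − 1088 = −156 kJ
ΔH_1 − ΔH_2 = +312 kJ, so reaction 2 has the more negative ΔH; |ΔH_1 − ΔH_2| = 312 kJ.

Reaction 2, by 312 kJ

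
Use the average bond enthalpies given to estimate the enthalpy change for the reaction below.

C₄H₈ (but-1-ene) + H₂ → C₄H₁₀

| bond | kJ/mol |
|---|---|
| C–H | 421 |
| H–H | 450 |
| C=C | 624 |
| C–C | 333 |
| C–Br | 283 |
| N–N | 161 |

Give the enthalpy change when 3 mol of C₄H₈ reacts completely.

ΔH = −303 kJ

Bonds broken (reactants):
  C–C: 2 × 333 = 666
  C–H: 8 × 421 = 3368
  C=C: 1 × 624 = 624
  H–H: 1 × 450 = 450
  Σ(broken) = 5108 kJ
Bonds formed (products):
  C–C: 3 × 333 = 999
  C–H: 10 × 421 = 4210
  Σ(formed) = 5209 kJ
ΔH = Σ(broken) − Σ(formed) = 5108 − 5209 = −101 kJ
For 3× the reaction as written: 3 × (−101) = −303 kJ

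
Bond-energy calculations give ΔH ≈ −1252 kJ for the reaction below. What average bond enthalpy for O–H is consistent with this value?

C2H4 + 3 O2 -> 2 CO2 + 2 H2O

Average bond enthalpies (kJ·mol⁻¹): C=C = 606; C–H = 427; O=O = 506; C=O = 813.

D(O–H) ≈ 458 kJ/mol

Let D be the O–H bond energy.
Σ(broken) = 4×427 + 1×606 + 3×506 = 3832
Σ(formed) = 4×813 + 4×D = 3252 + 4D
ΔH = Σ(broken) − Σ(formed) = (3832) − (3252 + 4D) = +580 − 4D
Setting this equal to −1252 kJ gives 4D = 1832, so D = 458 kJ/mol.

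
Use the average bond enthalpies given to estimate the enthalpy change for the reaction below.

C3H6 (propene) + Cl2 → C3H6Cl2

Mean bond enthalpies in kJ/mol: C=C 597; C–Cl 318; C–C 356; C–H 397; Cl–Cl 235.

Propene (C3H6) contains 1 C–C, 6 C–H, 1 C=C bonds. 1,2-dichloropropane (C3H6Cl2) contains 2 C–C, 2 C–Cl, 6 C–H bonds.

Bonds broken (reactants):
  C–C: 1 × 356 = 356
  C–H: 6 × 397 = 2382
  C=C: 1 × 597 = 597
  Cl–Cl: 1 × 235 = 235
  Σ(broken) = 3570 kJ
Bonds formed (products):
  C–C: 2 × 356 = 712
  C–Cl: 2 × 318 = 636
  C–H: 6 × 397 = 2382
  Σ(formed) = 3730 kJ
ΔH = Σ(broken) − Σ(formed) = 3570 − 3730 = −160 kJ

ΔH ≈ −160 kJ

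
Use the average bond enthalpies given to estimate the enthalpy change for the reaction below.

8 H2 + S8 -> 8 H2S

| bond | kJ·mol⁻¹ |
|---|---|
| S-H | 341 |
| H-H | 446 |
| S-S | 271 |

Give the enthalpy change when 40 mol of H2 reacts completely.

Bonds broken (reactants):
  H-H: 8 × 446 = 3568
  S-S: 8 × 271 = 2168
  Σ(broken) = 5736 kJ
Bonds formed (products):
  S-H: 16 × 341 = 5456
  Σ(formed) = 5456 kJ
ΔH = Σ(broken) − Σ(formed) = 5736 − 5456 = +280 kJ
For 5× the reaction as written: 5 × (+280) = +1400 kJ

ΔH = +1400 kJ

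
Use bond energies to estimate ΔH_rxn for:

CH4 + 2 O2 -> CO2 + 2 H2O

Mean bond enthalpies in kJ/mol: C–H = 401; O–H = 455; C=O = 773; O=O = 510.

ΔH ≈ −742 kJ

Bonds broken (reactants):
  C–H: 4 × 401 = 1604
  O=O: 2 × 510 = 1020
  Σ(broken) = 2624 kJ
Bonds formed (products):
  C=O: 2 × 773 = 1546
  O–H: 4 × 455 = 1820
  Σ(formed) = 3366 kJ
ΔH = Σ(broken) − Σ(formed) = 2624 − 3366 = −742 kJ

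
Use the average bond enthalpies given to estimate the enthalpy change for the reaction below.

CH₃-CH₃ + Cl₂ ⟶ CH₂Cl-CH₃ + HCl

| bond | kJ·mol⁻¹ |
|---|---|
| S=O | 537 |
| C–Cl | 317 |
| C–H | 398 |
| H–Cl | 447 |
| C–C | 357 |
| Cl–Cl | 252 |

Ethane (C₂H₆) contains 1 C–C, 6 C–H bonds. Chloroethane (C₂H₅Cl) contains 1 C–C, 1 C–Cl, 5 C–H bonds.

Bonds broken (reactants):
  C–C: 1 × 357 = 357
  C–H: 6 × 398 = 2388
  Cl–Cl: 1 × 252 = 252
  Σ(broken) = 2997 kJ
Bonds formed (products):
  C–C: 1 × 357 = 357
  C–Cl: 1 × 317 = 317
  C–H: 5 × 398 = 1990
  H–Cl: 1 × 447 = 447
  Σ(formed) = 3111 kJ
ΔH = Σ(broken) − Σ(formed) = 2997 − 3111 = −114 kJ

ΔH ≈ −114 kJ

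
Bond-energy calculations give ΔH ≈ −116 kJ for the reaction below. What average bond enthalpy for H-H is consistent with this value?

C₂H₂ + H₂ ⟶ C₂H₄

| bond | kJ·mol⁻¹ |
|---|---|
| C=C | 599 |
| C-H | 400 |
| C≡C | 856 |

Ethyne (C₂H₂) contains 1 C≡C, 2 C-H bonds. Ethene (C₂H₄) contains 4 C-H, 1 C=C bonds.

Let D be the H-H bond energy.
Σ(broken) = 1×856 + 2×400 + 1×D = 1656 + D
Σ(formed) = 4×400 + 1×599 = 2199
ΔH = Σ(broken) − Σ(formed) = (1656 + D) − (2199) = −543 + D
Setting this equal to −116 kJ gives D = 427 kJ/mol.

D(H-H) ≈ 427 kJ/mol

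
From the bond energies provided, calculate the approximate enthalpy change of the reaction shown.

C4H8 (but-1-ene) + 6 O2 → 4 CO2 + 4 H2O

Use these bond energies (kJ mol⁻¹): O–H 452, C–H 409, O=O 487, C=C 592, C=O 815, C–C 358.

ΔH ≈ −2634 kJ

Bonds broken (reactants):
  C–C: 2 × 358 = 716
  C–H: 8 × 409 = 3272
  C=C: 1 × 592 = 592
  O=O: 6 × 487 = 2922
  Σ(broken) = 7502 kJ
Bonds formed (products):
  C=O: 8 × 815 = 6520
  O–H: 8 × 452 = 3616
  Σ(formed) = 10136 kJ
ΔH = Σ(broken) − Σ(formed) = 7502 − 10136 = −2634 kJ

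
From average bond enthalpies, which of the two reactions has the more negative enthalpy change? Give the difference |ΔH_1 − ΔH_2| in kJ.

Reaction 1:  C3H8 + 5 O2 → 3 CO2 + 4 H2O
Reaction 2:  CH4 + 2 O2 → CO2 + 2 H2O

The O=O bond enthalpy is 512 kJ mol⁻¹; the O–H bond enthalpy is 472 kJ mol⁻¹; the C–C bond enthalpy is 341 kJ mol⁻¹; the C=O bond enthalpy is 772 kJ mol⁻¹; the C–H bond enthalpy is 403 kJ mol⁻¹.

Reaction 1:
  Bonds broken (reactants):
    C–C: 2 × 341 = 682
    C–H: 8 × 403 = 3224
    O=O: 5 × 512 = 2560
    Σ(broken) = 6466 kJ
  Bonds formed (products):
    C=O: 6 × 772 = 4632
    O–H: 8 × 472 = 3776
    Σ(formed) = 8408 kJ
  ΔH_1 = 6466 − 8408 = −1942 kJ
Reaction 2:
  Bonds broken (reactants):
    C–H: 4 × 403 = 1612
    O=O: 2 × 512 = 1024
    Σ(broken) = 2636 kJ
  Bonds formed (products):
    C=O: 2 × 772 = 1544
    O–H: 4 × 472 = 1888
    Σ(formed) = 3432 kJ
  ΔH_2 = 2636 − 3432 = −796 kJ
ΔH_1 − ΔH_2 = −1146 kJ, so reaction 1 has the more negative ΔH; |ΔH_1 − ΔH_2| = 1146 kJ.

Reaction 1, by 1146 kJ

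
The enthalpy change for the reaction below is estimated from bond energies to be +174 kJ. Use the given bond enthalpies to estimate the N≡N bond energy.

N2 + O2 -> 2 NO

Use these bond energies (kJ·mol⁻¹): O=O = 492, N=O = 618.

Let D be the N≡N bond energy.
Σ(broken) = 1×D + 1×492 = 492 + D
Σ(formed) = 2×618 = 1236
ΔH = Σ(broken) − Σ(formed) = (492 + D) − (1236) = −744 + D
Setting this equal to +174 kJ gives D = 918 kJ/mol.

D(N≡N) ≈ 918 kJ/mol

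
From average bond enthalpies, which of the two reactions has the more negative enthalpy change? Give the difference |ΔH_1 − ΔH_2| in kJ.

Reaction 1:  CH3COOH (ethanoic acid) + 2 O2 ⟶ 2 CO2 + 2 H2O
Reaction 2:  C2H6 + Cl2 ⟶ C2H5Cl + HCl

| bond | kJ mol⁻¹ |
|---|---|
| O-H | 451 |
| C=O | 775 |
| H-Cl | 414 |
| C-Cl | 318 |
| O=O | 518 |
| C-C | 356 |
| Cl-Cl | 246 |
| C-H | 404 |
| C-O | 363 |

Reaction 1:
  Bonds broken (reactants):
    C-C: 1 × 356 = 356
    C-H: 3 × 404 = 1212
    C-O: 1 × 363 = 363
    C=O: 1 × 775 = 775
    O-H: 1 × 451 = 451
    O=O: 2 × 518 = 1036
    Σ(broken) = 4193 kJ
  Bonds formed (products):
    C=O: 4 × 775 = 3100
    O-H: 4 × 451 = 1804
    Σ(formed) = 4904 kJ
  ΔH_1 = 4193 − 4904 = −711 kJ
Reaction 2:
  Bonds broken (reactants):
    C-C: 1 × 356 = 356
    C-H: 6 × 404 = 2424
    Cl-Cl: 1 × 246 = 246
    Σ(broken) = 3026 kJ
  Bonds formed (products):
    C-C: 1 × 356 = 356
    C-Cl: 1 × 318 = 318
    C-H: 5 × 404 = 2020
    H-Cl: 1 × 414 = 414
    Σ(formed) = 3108 kJ
  ΔH_2 = 3026 − 3108 = −82 kJ
ΔH_1 − ΔH_2 = −629 kJ, so reaction 1 has the more negative ΔH; |ΔH_1 − ΔH_2| = 629 kJ.

Reaction 1, by 629 kJ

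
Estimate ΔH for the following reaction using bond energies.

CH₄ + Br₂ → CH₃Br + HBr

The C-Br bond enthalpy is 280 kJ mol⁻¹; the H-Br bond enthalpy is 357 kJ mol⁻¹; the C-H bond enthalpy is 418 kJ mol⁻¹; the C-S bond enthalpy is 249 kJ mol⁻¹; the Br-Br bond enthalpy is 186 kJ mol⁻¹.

Bonds broken (reactants):
  Br-Br: 1 × 186 = 186
  C-H: 4 × 418 = 1672
  Σ(broken) = 1858 kJ
Bonds formed (products):
  C-Br: 1 × 280 = 280
  C-H: 3 × 418 = 1254
  H-Br: 1 × 357 = 357
  Σ(formed) = 1891 kJ
ΔH = Σ(broken) − Σ(formed) = 1858 − 1891 = −33 kJ

ΔH ≈ −33 kJ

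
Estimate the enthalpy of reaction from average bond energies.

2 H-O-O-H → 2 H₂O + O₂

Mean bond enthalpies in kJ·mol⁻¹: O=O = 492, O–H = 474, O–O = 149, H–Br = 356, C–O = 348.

Bonds broken (reactants):
  O–H: 4 × 474 = 1896
  O–O: 2 × 149 = 298
  Σ(broken) = 2194 kJ
Bonds formed (products):
  O–H: 4 × 474 = 1896
  O=O: 1 × 492 = 492
  Σ(formed) = 2388 kJ
ΔH = Σ(broken) − Σ(formed) = 2194 − 2388 = −194 kJ

ΔH ≈ −194 kJ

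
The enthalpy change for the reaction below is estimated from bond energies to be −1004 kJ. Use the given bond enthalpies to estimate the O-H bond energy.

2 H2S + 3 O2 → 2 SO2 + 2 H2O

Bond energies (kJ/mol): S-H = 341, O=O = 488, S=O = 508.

Let D be the O-H bond energy.
Σ(broken) = 3×488 + 4×341 = 2828
Σ(formed) = 4×D + 4×508 = 2032 + 4D
ΔH = Σ(broken) − Σ(formed) = (2828) − (2032 + 4D) = +796 − 4D
Setting this equal to −1004 kJ gives 4D = 1800, so D = 450 kJ/mol.

D(O-H) ≈ 450 kJ/mol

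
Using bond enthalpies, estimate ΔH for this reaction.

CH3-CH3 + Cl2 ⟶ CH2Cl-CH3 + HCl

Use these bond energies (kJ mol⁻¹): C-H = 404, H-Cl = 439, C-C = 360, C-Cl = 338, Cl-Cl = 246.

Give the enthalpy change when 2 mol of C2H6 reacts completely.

Bonds broken (reactants):
  C-C: 1 × 360 = 360
  C-H: 6 × 404 = 2424
  Cl-Cl: 1 × 246 = 246
  Σ(broken) = 3030 kJ
Bonds formed (products):
  C-C: 1 × 360 = 360
  C-Cl: 1 × 338 = 338
  C-H: 5 × 404 = 2020
  H-Cl: 1 × 439 = 439
  Σ(formed) = 3157 kJ
ΔH = Σ(broken) − Σ(formed) = 3030 − 3157 = −127 kJ
For 2× the reaction as written: 2 × (−127) = −254 kJ

ΔH = −254 kJ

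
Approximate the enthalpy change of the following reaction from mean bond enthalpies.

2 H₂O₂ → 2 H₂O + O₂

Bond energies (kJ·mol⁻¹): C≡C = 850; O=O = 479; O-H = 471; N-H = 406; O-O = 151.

Bonds broken (reactants):
  O-H: 4 × 471 = 1884
  O-O: 2 × 151 = 302
  Σ(broken) = 2186 kJ
Bonds formed (products):
  O-H: 4 × 471 = 1884
  O=O: 1 × 479 = 479
  Σ(formed) = 2363 kJ
ΔH = Σ(broken) − Σ(formed) = 2186 − 2363 = −177 kJ

ΔH ≈ −177 kJ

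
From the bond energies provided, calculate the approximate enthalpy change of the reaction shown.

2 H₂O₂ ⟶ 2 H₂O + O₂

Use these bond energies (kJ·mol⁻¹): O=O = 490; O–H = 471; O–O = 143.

Bonds broken (reactants):
  O–H: 4 × 471 = 1884
  O–O: 2 × 143 = 286
  Σ(broken) = 2170 kJ
Bonds formed (products):
  O–H: 4 × 471 = 1884
  O=O: 1 × 490 = 490
  Σ(formed) = 2374 kJ
ΔH = Σ(broken) − Σ(formed) = 2170 − 2374 = −204 kJ

ΔH ≈ −204 kJ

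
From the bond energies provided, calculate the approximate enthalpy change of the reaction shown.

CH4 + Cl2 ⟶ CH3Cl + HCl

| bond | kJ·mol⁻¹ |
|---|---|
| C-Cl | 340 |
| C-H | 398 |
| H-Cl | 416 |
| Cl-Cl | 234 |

ΔH ≈ −124 kJ

Bonds broken (reactants):
  C-H: 4 × 398 = 1592
  Cl-Cl: 1 × 234 = 234
  Σ(broken) = 1826 kJ
Bonds formed (products):
  C-Cl: 1 × 340 = 340
  C-H: 3 × 398 = 1194
  H-Cl: 1 × 416 = 416
  Σ(formed) = 1950 kJ
ΔH = Σ(broken) − Σ(formed) = 1826 − 1950 = −124 kJ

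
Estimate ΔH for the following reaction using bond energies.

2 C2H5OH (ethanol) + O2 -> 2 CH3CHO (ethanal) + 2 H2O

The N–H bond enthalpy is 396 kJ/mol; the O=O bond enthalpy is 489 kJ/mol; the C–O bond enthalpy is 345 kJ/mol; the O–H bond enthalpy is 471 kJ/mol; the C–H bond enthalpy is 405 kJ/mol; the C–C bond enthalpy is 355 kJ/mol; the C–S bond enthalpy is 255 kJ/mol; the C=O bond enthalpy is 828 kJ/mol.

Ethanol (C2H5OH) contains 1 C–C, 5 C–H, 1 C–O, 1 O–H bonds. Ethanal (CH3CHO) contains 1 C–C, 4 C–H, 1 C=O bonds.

Bonds broken (reactants):
  C–C: 2 × 355 = 710
  C–H: 10 × 405 = 4050
  C–O: 2 × 345 = 690
  O–H: 2 × 471 = 942
  O=O: 1 × 489 = 489
  Σ(broken) = 6881 kJ
Bonds formed (products):
  C–C: 2 × 355 = 710
  C–H: 8 × 405 = 3240
  C=O: 2 × 828 = 1656
  O–H: 4 × 471 = 1884
  Σ(formed) = 7490 kJ
ΔH = Σ(broken) − Σ(formed) = 6881 − 7490 = −609 kJ

ΔH ≈ −609 kJ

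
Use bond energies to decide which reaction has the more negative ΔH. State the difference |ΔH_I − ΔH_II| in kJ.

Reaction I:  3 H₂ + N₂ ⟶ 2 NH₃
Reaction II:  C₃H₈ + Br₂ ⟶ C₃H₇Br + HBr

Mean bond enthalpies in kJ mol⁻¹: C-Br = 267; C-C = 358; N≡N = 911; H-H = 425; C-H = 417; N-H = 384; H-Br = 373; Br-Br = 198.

Reaction I, by 93 kJ

Reaction I:
  Bonds broken (reactants):
    H-H: 3 × 425 = 1275
    N≡N: 1 × 911 = 911
    Σ(broken) = 2186 kJ
  Bonds formed (products):
    N-H: 6 × 384 = 2304
    Σ(formed) = 2304 kJ
  ΔH_I = 2186 − 2304 = −118 kJ
Reaction II:
  Bonds broken (reactants):
    Br-Br: 1 × 198 = 198
    C-C: 2 × 358 = 716
    C-H: 8 × 417 = 3336
    Σ(broken) = 4250 kJ
  Bonds formed (products):
    C-Br: 1 × 267 = 267
    C-C: 2 × 358 = 716
    C-H: 7 × 417 = 2919
    H-Br: 1 × 373 = 373
    Σ(formed) = 4275 kJ
  ΔH_II = 4250 − 4275 = −25 kJ
ΔH_I − ΔH_II = −93 kJ, so reaction I has the more negative ΔH; |ΔH_I − ΔH_II| = 93 kJ.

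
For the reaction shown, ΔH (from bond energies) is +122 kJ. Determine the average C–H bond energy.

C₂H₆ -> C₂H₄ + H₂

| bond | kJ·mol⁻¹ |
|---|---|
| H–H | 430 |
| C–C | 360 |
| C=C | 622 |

D(C–H) ≈ 407 kJ/mol

Let D be the C–H bond energy.
Σ(broken) = 1×360 + 6×D = 360 + 6D
Σ(formed) = 4×D + 1×622 + 1×430 = 1052 + 4D
ΔH = Σ(broken) − Σ(formed) = (360 + 6D) − (1052 + 4D) = −692 + 2D
Setting this equal to +122 kJ gives 2D = 814, so D = 407 kJ/mol.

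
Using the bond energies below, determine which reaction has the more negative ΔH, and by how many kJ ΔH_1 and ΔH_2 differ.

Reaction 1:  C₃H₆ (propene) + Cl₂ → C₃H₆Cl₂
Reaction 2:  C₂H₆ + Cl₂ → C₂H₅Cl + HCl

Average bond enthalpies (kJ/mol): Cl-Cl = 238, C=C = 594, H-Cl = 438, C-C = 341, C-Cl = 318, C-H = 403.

Reaction 1:
  Bonds broken (reactants):
    C-C: 1 × 341 = 341
    C-H: 6 × 403 = 2418
    C=C: 1 × 594 = 594
    Cl-Cl: 1 × 238 = 238
    Σ(broken) = 3591 kJ
  Bonds formed (products):
    C-C: 2 × 341 = 682
    C-Cl: 2 × 318 = 636
    C-H: 6 × 403 = 2418
    Σ(formed) = 3736 kJ
  ΔH_1 = 3591 − 3736 = −145 kJ
Reaction 2:
  Bonds broken (reactants):
    C-C: 1 × 341 = 341
    C-H: 6 × 403 = 2418
    Cl-Cl: 1 × 238 = 238
    Σ(broken) = 2997 kJ
  Bonds formed (products):
    C-C: 1 × 341 = 341
    C-Cl: 1 × 318 = 318
    C-H: 5 × 403 = 2015
    H-Cl: 1 × 438 = 438
    Σ(formed) = 3112 kJ
  ΔH_2 = 2997 − 3112 = −115 kJ
ΔH_1 − ΔH_2 = −30 kJ, so reaction 1 has the more negative ΔH; |ΔH_1 − ΔH_2| = 30 kJ.

Reaction 1, by 30 kJ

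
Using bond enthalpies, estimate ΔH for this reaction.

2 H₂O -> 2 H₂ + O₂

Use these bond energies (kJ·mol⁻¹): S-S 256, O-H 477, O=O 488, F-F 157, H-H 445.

Bonds broken (reactants):
  O-H: 4 × 477 = 1908
  Σ(broken) = 1908 kJ
Bonds formed (products):
  H-H: 2 × 445 = 890
  O=O: 1 × 488 = 488
  Σ(formed) = 1378 kJ
ΔH = Σ(broken) − Σ(formed) = 1908 − 1378 = +530 kJ

ΔH ≈ +530 kJ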